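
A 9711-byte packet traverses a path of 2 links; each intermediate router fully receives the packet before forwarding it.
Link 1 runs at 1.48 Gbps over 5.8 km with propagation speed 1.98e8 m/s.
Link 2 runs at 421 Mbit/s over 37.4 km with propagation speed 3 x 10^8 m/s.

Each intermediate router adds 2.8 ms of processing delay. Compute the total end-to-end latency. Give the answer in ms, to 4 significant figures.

L = 9711 × 8 = 77688 bits.
Transmission delays (L/R per hop): 0.0524919, 0.184532 ms; sum = 0.237024 ms.
Propagation delays (d/s per hop): 0.0292929, 0.124667 ms; sum = 0.15396 ms.
Processing at 1 router(s): 1 × 2.8 ms = 2.8 ms.
End-to-end = 3.191 ms.

3.191 ms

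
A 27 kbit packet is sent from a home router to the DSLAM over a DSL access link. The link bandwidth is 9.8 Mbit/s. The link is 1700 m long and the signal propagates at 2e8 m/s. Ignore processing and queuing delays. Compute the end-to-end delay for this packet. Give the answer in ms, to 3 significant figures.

2.76 ms

L = 27000 bits.
Transmission delay = L/R = 27000 / 9800000 = 2.7551 ms.
Propagation delay = d/s = 1700 m / 200000000 m/s = 0.0085 ms.
Total = 2.76 ms.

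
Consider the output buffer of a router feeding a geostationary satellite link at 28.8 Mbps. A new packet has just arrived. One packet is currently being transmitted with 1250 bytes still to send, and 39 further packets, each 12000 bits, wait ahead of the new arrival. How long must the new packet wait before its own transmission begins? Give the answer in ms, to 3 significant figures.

Each queued packet: L/R = 12000/28800000 = 0.416667 ms.
39 queued → 16.25 ms.
Plus remaining 10000 bits of current packet: 0.347222 ms.
Queuing delay = 16.6 ms.

16.6 ms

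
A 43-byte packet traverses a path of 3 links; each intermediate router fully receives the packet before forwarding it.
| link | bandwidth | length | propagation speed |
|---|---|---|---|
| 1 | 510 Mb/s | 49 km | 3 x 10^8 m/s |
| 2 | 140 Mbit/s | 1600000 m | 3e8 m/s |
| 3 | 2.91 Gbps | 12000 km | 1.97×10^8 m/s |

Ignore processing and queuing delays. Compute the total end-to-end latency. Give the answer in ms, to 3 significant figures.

L = 43 × 8 = 344 bits.
Transmission delays (L/R per hop): 0.00067451, 0.00245714, 0.000118213 ms; sum = 0.00324987 ms.
Propagation delays (d/s per hop): 0.163333, 5.33333, 60.9137 ms; sum = 66.4104 ms.
End-to-end = 66.4 ms.

66.4 ms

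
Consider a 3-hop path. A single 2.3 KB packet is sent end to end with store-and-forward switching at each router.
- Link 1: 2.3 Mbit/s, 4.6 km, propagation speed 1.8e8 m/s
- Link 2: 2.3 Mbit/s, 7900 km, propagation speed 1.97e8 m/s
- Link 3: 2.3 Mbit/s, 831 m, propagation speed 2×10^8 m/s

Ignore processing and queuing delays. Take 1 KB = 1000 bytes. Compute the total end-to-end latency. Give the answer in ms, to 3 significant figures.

L = 18400 bits.
Transmission delay per hop = L/R = 18400/2300000 = 8 ms; 3 hops → 24 ms.
Propagation delays (d/s per hop): 0.0255556, 40.1015, 0.004155 ms; sum = 40.1312 ms.
End-to-end = 64.1 ms.

64.1 ms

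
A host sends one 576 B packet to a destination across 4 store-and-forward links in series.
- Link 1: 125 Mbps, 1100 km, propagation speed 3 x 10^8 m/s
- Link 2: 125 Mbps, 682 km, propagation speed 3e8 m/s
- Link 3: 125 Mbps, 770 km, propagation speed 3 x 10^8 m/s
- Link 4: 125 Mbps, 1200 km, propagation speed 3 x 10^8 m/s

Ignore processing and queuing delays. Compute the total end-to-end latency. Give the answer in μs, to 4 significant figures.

L = 576 × 8 = 4608 bits.
Transmission delay per hop = L/R = 4608/125000000 = 36.864 μs; 4 hops → 147.456 μs.
Propagation delays (d/s per hop): 3666.67, 2273.33, 2566.67, 4000 μs; sum = 12506.7 μs.
End-to-end = 12650 μs.

12650 μs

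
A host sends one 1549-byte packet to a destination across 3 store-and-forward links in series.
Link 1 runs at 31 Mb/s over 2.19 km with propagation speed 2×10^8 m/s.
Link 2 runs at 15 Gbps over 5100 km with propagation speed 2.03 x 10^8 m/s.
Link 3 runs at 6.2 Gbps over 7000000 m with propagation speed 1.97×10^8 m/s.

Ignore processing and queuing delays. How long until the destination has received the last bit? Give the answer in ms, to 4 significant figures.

61.07 ms

L = 1549 × 8 = 12392 bits.
Transmission delays (L/R per hop): 0.399742, 0.000826133, 0.00199871 ms; sum = 0.402567 ms.
Propagation delays (d/s per hop): 0.01095, 25.1232, 35.533 ms; sum = 60.6671 ms.
End-to-end = 61.07 ms.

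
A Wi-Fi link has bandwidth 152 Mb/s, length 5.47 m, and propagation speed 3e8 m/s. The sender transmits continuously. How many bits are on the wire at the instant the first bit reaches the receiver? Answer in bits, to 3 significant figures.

2.77 bits

Propagation delay = 5.47 / 300000000 = 1.82333e-08 s.
BDP = R × t_prop = 152000000 × 1.82333e-08 = 2.77147 bits.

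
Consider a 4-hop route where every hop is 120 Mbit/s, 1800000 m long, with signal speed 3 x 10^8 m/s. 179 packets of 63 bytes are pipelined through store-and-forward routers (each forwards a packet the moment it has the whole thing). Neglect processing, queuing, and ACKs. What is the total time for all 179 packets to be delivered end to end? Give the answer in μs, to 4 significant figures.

Per-hop transmission t_tx = L/R = 504/120000000 = 4.2 μs.
Per-hop propagation t_prop = 1800000/300000000 = 6000 μs.
Pipeline fill: first packet needs 4·t_tx to clear all hops; remaining 178 packets each add one t_tx.
Total = (4+179-1)·t_tx + 4·t_prop = 182·4.2 + 4·6000 = 24760 μs.

24760 μs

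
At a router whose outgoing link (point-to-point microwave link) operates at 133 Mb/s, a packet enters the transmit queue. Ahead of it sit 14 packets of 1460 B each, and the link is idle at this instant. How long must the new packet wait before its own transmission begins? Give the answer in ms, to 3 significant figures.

1.23 ms

Each queued packet: L/R = 11680/133000000 = 0.0878195 ms.
14 queued → 1.22947 ms.
Queuing delay = 1.23 ms.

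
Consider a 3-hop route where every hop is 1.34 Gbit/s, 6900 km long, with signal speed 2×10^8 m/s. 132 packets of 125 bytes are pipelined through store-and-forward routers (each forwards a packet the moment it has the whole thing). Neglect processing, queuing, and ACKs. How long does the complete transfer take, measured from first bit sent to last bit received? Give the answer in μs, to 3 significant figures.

Per-hop transmission t_tx = L/R = 1000/1340000000 = 0.746269 μs.
Per-hop propagation t_prop = 6900000/200000000 = 34500 μs.
Pipeline fill: first packet needs 3·t_tx to clear all hops; remaining 131 packets each add one t_tx.
Total = (3+132-1)·t_tx + 3·t_prop = 134·0.746269 + 3·34500 = 104000 μs.

104000 μs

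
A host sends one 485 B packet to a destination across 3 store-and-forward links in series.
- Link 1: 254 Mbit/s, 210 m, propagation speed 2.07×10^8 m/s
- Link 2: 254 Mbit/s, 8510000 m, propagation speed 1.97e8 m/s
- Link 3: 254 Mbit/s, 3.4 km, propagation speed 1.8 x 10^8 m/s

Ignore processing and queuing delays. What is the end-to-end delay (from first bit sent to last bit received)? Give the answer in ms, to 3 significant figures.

43.3 ms

L = 485 × 8 = 3880 bits.
Transmission delay per hop = L/R = 3880/254000000 = 0.0152756 ms; 3 hops → 0.0458268 ms.
Propagation delays (d/s per hop): 0.00101449, 43.198, 0.0188889 ms; sum = 43.2179 ms.
End-to-end = 43.3 ms.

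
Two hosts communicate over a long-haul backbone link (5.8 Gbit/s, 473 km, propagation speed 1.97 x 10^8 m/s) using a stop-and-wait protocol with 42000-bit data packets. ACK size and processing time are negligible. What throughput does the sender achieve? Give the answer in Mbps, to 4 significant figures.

8.733 Mbps

t_tx = L/R = 42000/5800000000 = 7.24138e-06 s.
t_prop = 473000/197000000 = 0.00240102 s; RTT = 0.00480203 s.
Cycle = t_tx + RTT = 0.00480927 s.
Throughput = L / cycle = 42000 / 0.00480927 = 8.733 Mbps.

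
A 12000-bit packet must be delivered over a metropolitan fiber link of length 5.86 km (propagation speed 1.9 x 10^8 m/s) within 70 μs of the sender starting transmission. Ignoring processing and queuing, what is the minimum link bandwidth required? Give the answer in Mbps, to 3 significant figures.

Propagation delay = 5860 / 190000000 = 30.8421 μs.
Transmission budget = 70 − 30.8421 = 39.1579 μs.
R ≥ L / t_tx = 12000 bits / 3.91579e-05 s = 306 Mbps.

306 Mbps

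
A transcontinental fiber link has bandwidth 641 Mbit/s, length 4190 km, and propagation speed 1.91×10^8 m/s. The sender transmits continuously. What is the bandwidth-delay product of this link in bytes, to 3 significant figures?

1760000 bytes

Propagation delay = 4190000 / 191000000 = 0.0219372 s.
BDP = R × t_prop = 641000000 × 0.0219372 = 14061700 bits.
In bytes: 14061700/8 = 1760000 bytes.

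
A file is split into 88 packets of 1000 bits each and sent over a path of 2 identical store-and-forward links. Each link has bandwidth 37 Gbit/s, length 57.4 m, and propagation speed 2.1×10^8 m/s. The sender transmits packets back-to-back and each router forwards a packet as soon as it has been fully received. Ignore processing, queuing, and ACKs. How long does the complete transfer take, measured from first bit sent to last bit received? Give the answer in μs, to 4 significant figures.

2.952 μs

Per-hop transmission t_tx = L/R = 1000/37000000000 = 0.027027 μs.
Per-hop propagation t_prop = 57.4/210000000 = 0.273333 μs.
Pipeline fill: first packet needs 2·t_tx to clear all hops; remaining 87 packets each add one t_tx.
Total = (2+88-1)·t_tx + 2·t_prop = 89·0.027027 + 2·0.273333 = 2.952 μs.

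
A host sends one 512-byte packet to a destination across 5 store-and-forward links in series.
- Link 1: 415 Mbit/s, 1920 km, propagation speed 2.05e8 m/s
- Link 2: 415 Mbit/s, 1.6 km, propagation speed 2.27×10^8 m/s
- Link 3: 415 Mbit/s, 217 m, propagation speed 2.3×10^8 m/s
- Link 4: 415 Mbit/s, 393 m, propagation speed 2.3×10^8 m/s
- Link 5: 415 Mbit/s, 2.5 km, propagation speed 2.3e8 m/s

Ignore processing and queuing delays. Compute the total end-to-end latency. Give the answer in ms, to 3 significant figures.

L = 512 × 8 = 4096 bits.
Transmission delay per hop = L/R = 4096/415000000 = 0.00986988 ms; 5 hops → 0.0493494 ms.
Propagation delays (d/s per hop): 9.36585, 0.00704846, 0.000943478, 0.0017087, 0.0108696 ms; sum = 9.38642 ms.
End-to-end = 9.44 ms.

9.44 ms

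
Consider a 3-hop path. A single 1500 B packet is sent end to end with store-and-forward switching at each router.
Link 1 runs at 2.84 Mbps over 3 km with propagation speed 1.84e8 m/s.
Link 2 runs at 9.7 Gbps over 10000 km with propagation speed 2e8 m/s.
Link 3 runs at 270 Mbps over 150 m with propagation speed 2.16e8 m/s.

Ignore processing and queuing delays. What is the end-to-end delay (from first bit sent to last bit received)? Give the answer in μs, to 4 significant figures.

54290 μs

L = 1500 × 8 = 12000 bits.
Transmission delays (L/R per hop): 4225.35, 1.23711, 44.4444 μs; sum = 4271.03 μs.
Propagation delays (d/s per hop): 16.3043, 50000, 0.694444 μs; sum = 50017 μs.
End-to-end = 54290 μs.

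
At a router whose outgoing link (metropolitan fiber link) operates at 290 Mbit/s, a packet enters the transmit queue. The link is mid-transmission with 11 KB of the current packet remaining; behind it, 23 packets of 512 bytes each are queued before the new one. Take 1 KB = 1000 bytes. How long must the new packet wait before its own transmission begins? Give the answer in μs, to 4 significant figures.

Each queued packet: L/R = 4096/290000000 = 14.1241 μs.
23 queued → 324.855 μs.
Plus remaining 88000 bits of current packet: 303.448 μs.
Queuing delay = 628.3 μs.

628.3 μs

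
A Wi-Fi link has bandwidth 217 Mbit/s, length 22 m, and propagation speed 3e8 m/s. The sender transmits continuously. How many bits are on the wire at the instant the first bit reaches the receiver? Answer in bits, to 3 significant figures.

Propagation delay = 22 / 300000000 = 7.33333e-08 s.
BDP = R × t_prop = 217000000 × 7.33333e-08 = 15.9133 bits.

15.9 bits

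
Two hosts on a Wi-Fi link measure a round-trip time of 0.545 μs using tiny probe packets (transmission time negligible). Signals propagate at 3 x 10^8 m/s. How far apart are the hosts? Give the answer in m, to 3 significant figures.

81.8 m

One-way propagation = RTT/2 = 0.2725 μs.
d = s × t = 300000000 × 2.725e-07 = 81.8 m.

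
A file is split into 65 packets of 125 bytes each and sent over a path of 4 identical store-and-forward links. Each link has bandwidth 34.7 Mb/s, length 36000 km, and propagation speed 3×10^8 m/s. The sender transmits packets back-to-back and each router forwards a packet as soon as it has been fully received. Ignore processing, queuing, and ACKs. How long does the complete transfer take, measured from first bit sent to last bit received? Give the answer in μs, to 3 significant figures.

482000 μs

Per-hop transmission t_tx = L/R = 1000/34700000 = 28.8184 μs.
Per-hop propagation t_prop = 36000000/300000000 = 120000 μs.
Pipeline fill: first packet needs 4·t_tx to clear all hops; remaining 64 packets each add one t_tx.
Total = (4+65-1)·t_tx + 4·t_prop = 68·28.8184 + 4·120000 = 482000 μs.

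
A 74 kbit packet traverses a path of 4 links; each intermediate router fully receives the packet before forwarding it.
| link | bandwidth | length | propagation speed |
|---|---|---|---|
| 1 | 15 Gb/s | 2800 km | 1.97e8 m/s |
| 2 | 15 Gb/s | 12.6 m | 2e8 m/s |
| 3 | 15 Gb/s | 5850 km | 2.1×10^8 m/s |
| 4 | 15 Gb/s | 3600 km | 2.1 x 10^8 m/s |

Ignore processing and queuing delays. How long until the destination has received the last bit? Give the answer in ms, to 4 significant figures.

59.23 ms

L = 74000 bits.
Transmission delay per hop = L/R = 74000/15000000000 = 0.00493333 ms; 4 hops → 0.0197333 ms.
Propagation delays (d/s per hop): 14.2132, 6.3e-05, 27.8571, 17.1429 ms; sum = 59.2133 ms.
End-to-end = 59.23 ms.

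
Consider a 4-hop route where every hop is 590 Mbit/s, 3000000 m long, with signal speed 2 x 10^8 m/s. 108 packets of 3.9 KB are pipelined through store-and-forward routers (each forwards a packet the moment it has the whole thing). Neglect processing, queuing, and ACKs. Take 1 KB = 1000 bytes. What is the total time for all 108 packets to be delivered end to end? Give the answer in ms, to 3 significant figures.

65.9 ms

Per-hop transmission t_tx = L/R = 31200/590000000 = 0.0528814 ms.
Per-hop propagation t_prop = 3000000/200000000 = 15 ms.
Pipeline fill: first packet needs 4·t_tx to clear all hops; remaining 107 packets each add one t_tx.
Total = (4+108-1)·t_tx + 4·t_prop = 111·0.0528814 + 4·15 = 65.9 ms.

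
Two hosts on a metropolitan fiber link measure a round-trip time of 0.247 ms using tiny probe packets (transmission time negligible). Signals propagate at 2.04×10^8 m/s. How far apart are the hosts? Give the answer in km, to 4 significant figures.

One-way propagation = RTT/2 = 0.1235 ms.
d = s × t = 204000000 × 0.0001235 = 25.19 km.

25.19 km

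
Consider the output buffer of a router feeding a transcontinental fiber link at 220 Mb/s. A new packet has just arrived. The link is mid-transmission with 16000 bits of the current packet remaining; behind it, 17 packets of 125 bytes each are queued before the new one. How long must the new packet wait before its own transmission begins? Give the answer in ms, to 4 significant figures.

0.1500 ms

Each queued packet: L/R = 1000/220000000 = 0.00454545 ms.
17 queued → 0.0772727 ms.
Plus remaining 16000 bits of current packet: 0.0727273 ms.
Queuing delay = 0.1500 ms.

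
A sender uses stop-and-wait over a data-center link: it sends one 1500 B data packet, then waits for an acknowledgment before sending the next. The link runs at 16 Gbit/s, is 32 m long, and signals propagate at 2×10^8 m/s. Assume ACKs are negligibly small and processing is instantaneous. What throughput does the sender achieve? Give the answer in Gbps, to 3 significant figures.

t_tx = L/R = 12000/16000000000 = 7.5e-07 s.
t_prop = 32/200000000 = 1.6e-07 s; RTT = 3.2e-07 s.
Cycle = t_tx + RTT = 1.07e-06 s.
Throughput = L / cycle = 12000 / 1.07e-06 = 11.2 Gbps.

11.2 Gbps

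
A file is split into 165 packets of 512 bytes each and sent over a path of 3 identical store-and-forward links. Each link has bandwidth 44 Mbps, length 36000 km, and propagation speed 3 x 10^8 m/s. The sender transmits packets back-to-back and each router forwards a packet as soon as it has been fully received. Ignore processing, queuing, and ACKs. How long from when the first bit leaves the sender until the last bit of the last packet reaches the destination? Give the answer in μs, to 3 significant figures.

376000 μs

Per-hop transmission t_tx = L/R = 4096/44000000 = 93.0909 μs.
Per-hop propagation t_prop = 36000000/300000000 = 120000 μs.
Pipeline fill: first packet needs 3·t_tx to clear all hops; remaining 164 packets each add one t_tx.
Total = (3+165-1)·t_tx + 3·t_prop = 167·93.0909 + 3·120000 = 376000 μs.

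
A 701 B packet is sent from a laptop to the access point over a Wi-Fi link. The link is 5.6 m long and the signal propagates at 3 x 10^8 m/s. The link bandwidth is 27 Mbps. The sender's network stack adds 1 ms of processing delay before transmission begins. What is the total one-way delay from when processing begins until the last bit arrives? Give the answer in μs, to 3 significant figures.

L = 701 × 8 = 5608 bits.
Transmission delay = L/R = 5608 / 27000000 = 207.704 μs.
Propagation delay = d/s = 5.6 m / 300000000 m/s = 0.0186667 μs.
Plus processing delay 1 ms = 1000 μs.
Total = 1210 μs.

1210 μs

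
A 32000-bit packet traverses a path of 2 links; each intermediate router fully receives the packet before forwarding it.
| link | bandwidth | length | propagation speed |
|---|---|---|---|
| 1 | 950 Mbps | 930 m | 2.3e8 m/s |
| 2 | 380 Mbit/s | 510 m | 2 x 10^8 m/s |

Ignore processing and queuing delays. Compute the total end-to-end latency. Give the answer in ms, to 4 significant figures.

Transmission delays (L/R per hop): 0.0336842, 0.0842105 ms; sum = 0.117895 ms.
Propagation delays (d/s per hop): 0.00404348, 0.00255 ms; sum = 0.00659348 ms.
End-to-end = 0.1245 ms.

0.1245 ms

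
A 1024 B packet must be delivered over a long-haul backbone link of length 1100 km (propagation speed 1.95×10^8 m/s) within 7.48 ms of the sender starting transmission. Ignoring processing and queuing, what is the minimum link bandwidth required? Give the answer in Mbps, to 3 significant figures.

L = 8192 bits.
Propagation delay = 1100000 / 195000000 = 5.64103 ms.
Transmission budget = 7.48 − 5.64103 = 1.83897 ms.
R ≥ L / t_tx = 8192 bits / 0.00183897 s = 4.45 Mbps.

4.45 Mbps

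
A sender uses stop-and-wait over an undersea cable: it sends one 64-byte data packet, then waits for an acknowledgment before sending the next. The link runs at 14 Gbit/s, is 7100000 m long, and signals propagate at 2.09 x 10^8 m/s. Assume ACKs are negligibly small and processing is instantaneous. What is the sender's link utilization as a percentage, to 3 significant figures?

0.0000538 %

t_tx = L/R = 512/14000000000 = 3.65714e-08 s.
t_prop = 7100000/209000000 = 0.0339713 s; RTT = 0.0679426 s.
Cycle = t_tx + RTT = 0.0679426 s.
Utilization = t_tx / cycle = 3.65714e-08/0.0679426 = 0.0000538 %.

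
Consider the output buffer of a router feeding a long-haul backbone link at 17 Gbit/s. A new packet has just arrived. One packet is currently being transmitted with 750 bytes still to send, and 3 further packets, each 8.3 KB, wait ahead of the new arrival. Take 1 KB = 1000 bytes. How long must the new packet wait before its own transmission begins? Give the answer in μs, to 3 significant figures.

Each queued packet: L/R = 66400/17000000000 = 3.90588 μs.
3 queued → 11.7176 μs.
Plus remaining 6000 bits of current packet: 0.352941 μs.
Queuing delay = 12.1 μs.

12.1 μs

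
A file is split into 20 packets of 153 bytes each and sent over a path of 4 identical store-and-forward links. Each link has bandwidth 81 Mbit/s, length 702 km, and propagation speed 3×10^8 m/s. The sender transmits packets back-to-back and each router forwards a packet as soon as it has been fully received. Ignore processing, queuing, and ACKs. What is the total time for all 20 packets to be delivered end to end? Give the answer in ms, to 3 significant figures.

Per-hop transmission t_tx = L/R = 1224/81000000 = 0.0151111 ms.
Per-hop propagation t_prop = 702000/300000000 = 2.34 ms.
Pipeline fill: first packet needs 4·t_tx to clear all hops; remaining 19 packets each add one t_tx.
Total = (4+20-1)·t_tx + 4·t_prop = 23·0.0151111 + 4·2.34 = 9.71 ms.

9.71 ms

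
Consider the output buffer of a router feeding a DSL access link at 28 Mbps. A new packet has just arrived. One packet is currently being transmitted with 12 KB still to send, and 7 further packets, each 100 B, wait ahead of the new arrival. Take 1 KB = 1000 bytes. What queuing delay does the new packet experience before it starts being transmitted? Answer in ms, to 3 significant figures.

Each queued packet: L/R = 800/28000000 = 0.0285714 ms.
7 queued → 0.2 ms.
Plus remaining 96000 bits of current packet: 3.42857 ms.
Queuing delay = 3.63 ms.

3.63 ms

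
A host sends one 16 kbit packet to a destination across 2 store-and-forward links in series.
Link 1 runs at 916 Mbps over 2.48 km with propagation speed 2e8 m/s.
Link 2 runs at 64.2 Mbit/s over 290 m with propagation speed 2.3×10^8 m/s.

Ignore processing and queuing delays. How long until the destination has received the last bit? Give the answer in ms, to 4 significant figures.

L = 16000 bits.
Transmission delays (L/R per hop): 0.0174672, 0.249221 ms; sum = 0.266688 ms.
Propagation delays (d/s per hop): 0.0124, 0.00126087 ms; sum = 0.0136609 ms.
End-to-end = 0.2803 ms.

0.2803 ms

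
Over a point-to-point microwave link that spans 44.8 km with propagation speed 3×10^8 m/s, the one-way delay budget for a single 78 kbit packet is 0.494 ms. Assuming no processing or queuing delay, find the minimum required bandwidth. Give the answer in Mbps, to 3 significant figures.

Propagation delay = 44800 / 300000000 = 0.149333 ms.
Transmission budget = 0.494 − 0.149333 = 0.344667 ms.
R ≥ L / t_tx = 78000 bits / 0.000344667 s = 226 Mbps.

226 Mbps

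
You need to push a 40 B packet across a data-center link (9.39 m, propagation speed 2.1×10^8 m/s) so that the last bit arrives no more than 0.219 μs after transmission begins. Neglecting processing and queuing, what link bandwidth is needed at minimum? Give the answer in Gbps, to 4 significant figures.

L = 320 bits.
Propagation delay = 9.39 / 210000000 = 0.0447143 μs.
Transmission budget = 0.219 − 0.0447143 = 0.174286 μs.
R ≥ L / t_tx = 320 bits / 1.74286e-07 s = 1.836 Gbps.

1.836 Gbps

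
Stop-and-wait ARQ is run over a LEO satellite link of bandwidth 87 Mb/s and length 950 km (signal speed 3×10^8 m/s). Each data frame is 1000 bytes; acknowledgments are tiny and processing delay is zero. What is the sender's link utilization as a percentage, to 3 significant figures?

t_tx = L/R = 8000/87000000 = 9.1954e-05 s.
t_prop = 950000/300000000 = 0.00316667 s; RTT = 0.00633333 s.
Cycle = t_tx + RTT = 0.00642529 s.
Utilization = t_tx / cycle = 9.1954e-05/0.00642529 = 1.43 %.

1.43 %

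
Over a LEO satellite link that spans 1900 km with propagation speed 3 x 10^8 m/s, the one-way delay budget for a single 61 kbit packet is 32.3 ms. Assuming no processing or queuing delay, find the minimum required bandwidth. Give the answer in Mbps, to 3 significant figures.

2.35 Mbps

Propagation delay = 1900000 / 300000000 = 6.33333 ms.
Transmission budget = 32.3 − 6.33333 = 25.9667 ms.
R ≥ L / t_tx = 61000 bits / 0.0259667 s = 2.35 Mbps.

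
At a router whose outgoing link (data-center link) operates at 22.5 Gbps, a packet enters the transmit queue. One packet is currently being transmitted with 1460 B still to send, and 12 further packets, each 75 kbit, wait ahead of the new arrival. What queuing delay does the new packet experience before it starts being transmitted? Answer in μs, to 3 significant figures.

Each queued packet: L/R = 75000/22500000000 = 3.33333 μs.
12 queued → 40 μs.
Plus remaining 11680 bits of current packet: 0.519111 μs.
Queuing delay = 40.5 μs.

40.5 μs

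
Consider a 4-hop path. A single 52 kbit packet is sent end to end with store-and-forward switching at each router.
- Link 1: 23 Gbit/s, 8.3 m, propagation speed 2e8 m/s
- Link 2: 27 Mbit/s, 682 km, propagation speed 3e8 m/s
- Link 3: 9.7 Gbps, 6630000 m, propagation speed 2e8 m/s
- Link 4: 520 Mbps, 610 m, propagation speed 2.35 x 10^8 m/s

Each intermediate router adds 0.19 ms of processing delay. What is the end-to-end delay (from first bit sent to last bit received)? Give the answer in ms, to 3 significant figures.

38.0 ms

L = 52000 bits.
Transmission delays (L/R per hop): 0.00226087, 1.92593, 0.00536082, 0.1 ms; sum = 2.03355 ms.
Propagation delays (d/s per hop): 4.15e-05, 2.27333, 33.15, 0.00259574 ms; sum = 35.426 ms.
Processing at 3 router(s): 3 × 0.19 ms = 0.57 ms.
End-to-end = 38.0 ms.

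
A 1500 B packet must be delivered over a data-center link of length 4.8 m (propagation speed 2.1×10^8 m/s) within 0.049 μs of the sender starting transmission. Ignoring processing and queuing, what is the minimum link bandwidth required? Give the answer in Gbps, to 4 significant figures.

L = 12000 bits.
Propagation delay = 4.8 / 210000000 = 0.0228571 μs.
Transmission budget = 0.049 − 0.0228571 = 0.0261429 μs.
R ≥ L / t_tx = 12000 bits / 2.61429e-08 s = 459.0 Gbps.

459.0 Gbps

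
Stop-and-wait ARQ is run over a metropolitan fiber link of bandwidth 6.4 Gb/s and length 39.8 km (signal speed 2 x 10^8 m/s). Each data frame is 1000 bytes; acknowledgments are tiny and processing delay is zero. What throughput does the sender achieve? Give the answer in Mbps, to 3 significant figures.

t_tx = L/R = 8000/6400000000 = 1.25e-06 s.
t_prop = 39800/200000000 = 0.000199 s; RTT = 0.000398 s.
Cycle = t_tx + RTT = 0.00039925 s.
Throughput = L / cycle = 8000 / 0.00039925 = 20.0 Mbps.

20.0 Mbps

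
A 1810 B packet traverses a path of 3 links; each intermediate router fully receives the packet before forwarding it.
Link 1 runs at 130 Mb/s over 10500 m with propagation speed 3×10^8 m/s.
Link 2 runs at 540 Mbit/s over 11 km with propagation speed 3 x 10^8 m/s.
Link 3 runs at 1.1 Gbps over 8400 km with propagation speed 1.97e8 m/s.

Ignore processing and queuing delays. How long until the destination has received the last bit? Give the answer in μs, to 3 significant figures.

L = 1810 × 8 = 14480 bits.
Transmission delays (L/R per hop): 111.385, 26.8148, 13.1636 μs; sum = 151.363 μs.
Propagation delays (d/s per hop): 35, 36.6667, 42639.6 μs; sum = 42711.3 μs.
End-to-end = 42900 μs.

42900 μs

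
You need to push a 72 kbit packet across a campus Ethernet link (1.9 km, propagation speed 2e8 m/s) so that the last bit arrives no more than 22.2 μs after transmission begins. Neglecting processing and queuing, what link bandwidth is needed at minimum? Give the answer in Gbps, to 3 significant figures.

Propagation delay = 1900 / 200000000 = 9.5 μs.
Transmission budget = 22.2 − 9.5 = 12.7 μs.
R ≥ L / t_tx = 72000 bits / 1.27e-05 s = 5.67 Gbps.

5.67 Gbps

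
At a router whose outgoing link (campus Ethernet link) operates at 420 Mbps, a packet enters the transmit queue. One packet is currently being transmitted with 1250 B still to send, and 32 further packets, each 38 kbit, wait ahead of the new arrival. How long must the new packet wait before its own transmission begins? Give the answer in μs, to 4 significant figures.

Each queued packet: L/R = 38000/420000000 = 90.4762 μs.
32 queued → 2895.24 μs.
Plus remaining 10000 bits of current packet: 23.8095 μs.
Queuing delay = 2919 μs.

2919 μs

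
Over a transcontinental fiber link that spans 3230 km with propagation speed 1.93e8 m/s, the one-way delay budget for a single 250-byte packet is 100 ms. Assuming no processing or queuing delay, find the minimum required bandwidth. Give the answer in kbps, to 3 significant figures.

24.0 kbps

L = 2000 bits.
Propagation delay = 3230000 / 193000000 = 16.7358 ms.
Transmission budget = 100 − 16.7358 = 83.2642 ms.
R ≥ L / t_tx = 2000 bits / 0.0832642 s = 24.0 kbps.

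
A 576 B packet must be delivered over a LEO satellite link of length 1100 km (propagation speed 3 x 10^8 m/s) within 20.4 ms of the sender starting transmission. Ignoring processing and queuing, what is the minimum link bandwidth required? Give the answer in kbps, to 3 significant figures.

L = 4608 bits.
Propagation delay = 1100000 / 300000000 = 3.66667 ms.
Transmission budget = 20.4 − 3.66667 = 16.7333 ms.
R ≥ L / t_tx = 4608 bits / 0.0167333 s = 275 kbps.

275 kbps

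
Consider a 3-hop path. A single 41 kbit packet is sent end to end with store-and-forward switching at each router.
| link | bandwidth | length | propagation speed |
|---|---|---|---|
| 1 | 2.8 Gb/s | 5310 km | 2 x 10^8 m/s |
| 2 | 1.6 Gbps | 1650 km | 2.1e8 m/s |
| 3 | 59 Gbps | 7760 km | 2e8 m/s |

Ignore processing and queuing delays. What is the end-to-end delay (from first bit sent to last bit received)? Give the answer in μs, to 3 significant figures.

73200 μs

L = 41000 bits.
Transmission delays (L/R per hop): 14.6429, 25.625, 0.694915 μs; sum = 40.9628 μs.
Propagation delays (d/s per hop): 26550, 7857.14, 38800 μs; sum = 73207.1 μs.
End-to-end = 73200 μs.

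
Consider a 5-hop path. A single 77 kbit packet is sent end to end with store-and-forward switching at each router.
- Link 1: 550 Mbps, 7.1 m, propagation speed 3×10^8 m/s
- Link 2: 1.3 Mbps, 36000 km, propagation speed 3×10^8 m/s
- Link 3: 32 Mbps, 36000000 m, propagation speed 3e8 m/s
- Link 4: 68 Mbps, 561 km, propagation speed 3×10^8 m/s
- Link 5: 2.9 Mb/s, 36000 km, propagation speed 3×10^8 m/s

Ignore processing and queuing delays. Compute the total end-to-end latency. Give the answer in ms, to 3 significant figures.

451 ms

L = 77000 bits.
Transmission delays (L/R per hop): 0.14, 59.2308, 2.40625, 1.13235, 26.5517 ms; sum = 89.4611 ms.
Propagation delays (d/s per hop): 2.36667e-05, 120, 120, 1.87, 120 ms; sum = 361.87 ms.
End-to-end = 451 ms.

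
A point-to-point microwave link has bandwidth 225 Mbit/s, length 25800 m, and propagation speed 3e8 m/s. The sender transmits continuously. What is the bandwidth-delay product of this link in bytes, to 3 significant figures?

Propagation delay = 25800 / 300000000 = 8.6e-05 s.
BDP = R × t_prop = 225000000 × 8.6e-05 = 19350 bits.
In bytes: 19350/8 = 2420 bytes.

2420 bytes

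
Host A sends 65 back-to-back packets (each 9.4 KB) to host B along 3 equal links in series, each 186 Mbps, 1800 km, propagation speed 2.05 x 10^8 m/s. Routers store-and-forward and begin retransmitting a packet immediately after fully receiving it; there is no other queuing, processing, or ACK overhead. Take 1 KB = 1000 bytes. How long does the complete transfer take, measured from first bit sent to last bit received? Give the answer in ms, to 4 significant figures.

53.43 ms

Per-hop transmission t_tx = L/R = 75200/186000000 = 0.404301 ms.
Per-hop propagation t_prop = 1800000/2.05e+08 = 8.78049 ms.
Pipeline fill: first packet needs 3·t_tx to clear all hops; remaining 64 packets each add one t_tx.
Total = (3+65-1)·t_tx + 3·t_prop = 67·0.404301 + 3·8.78049 = 53.43 ms.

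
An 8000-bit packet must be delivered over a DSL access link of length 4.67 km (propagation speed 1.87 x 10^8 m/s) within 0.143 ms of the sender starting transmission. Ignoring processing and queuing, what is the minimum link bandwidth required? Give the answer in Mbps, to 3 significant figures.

Propagation delay = 4670 / 187000000 = 0.0249733 ms.
Transmission budget = 0.143 − 0.0249733 = 0.118027 ms.
R ≥ L / t_tx = 8000 bits / 0.000118027 s = 67.8 Mbps.

67.8 Mbps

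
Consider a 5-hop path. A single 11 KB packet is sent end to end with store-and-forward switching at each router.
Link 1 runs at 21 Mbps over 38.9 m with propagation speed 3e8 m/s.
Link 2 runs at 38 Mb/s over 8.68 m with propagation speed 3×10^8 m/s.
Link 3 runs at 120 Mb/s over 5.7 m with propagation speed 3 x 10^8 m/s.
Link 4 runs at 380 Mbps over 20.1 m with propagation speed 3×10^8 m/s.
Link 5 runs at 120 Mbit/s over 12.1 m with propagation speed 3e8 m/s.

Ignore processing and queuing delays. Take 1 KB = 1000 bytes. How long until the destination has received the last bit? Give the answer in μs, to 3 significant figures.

8200 μs

L = 88000 bits.
Transmission delays (L/R per hop): 4190.48, 2315.79, 733.333, 231.579, 733.333 μs; sum = 8204.51 μs.
Propagation delays (d/s per hop): 0.129667, 0.0289333, 0.019, 0.067, 0.0403333 μs; sum = 0.284933 μs.
End-to-end = 8200 μs.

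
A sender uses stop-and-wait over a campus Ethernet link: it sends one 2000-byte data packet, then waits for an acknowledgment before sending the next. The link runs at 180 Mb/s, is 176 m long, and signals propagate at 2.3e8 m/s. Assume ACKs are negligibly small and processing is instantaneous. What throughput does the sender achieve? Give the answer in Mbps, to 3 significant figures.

t_tx = L/R = 16000/180000000 = 8.88889e-05 s.
t_prop = 176/2.3e+08 = 7.65217e-07 s; RTT = 1.53043e-06 s.
Cycle = t_tx + RTT = 9.04193e-05 s.
Throughput = L / cycle = 16000 / 9.04193e-05 = 177 Mbps.

177 Mbps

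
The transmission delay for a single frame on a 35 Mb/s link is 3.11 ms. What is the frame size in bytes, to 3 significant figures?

L = R × t_tx = 35000000 b/s × 0.00311 s = 108850 bits.
In bytes: 108850 / 8 = 13600 bytes.

13600 bytes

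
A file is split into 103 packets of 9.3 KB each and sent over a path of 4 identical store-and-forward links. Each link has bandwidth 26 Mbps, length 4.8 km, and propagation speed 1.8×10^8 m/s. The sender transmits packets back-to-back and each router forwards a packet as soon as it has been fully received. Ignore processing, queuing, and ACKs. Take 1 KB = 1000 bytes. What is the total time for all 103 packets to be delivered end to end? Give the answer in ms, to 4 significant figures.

Per-hop transmission t_tx = L/R = 74400/26000000 = 2.86154 ms.
Per-hop propagation t_prop = 4800/180000000 = 0.0266667 ms.
Pipeline fill: first packet needs 4·t_tx to clear all hops; remaining 102 packets each add one t_tx.
Total = (4+103-1)·t_tx + 4·t_prop = 106·2.86154 + 4·0.0266667 = 303.4 ms.

303.4 ms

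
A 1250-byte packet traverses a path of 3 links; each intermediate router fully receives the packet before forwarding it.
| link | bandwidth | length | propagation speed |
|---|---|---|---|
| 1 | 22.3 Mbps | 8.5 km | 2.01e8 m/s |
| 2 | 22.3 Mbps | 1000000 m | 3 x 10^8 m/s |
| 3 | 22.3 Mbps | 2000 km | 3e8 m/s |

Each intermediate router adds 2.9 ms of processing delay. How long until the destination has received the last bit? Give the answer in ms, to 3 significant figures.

L = 1250 × 8 = 10000 bits.
Transmission delay per hop = L/R = 10000/22300000 = 0.44843 ms; 3 hops → 1.34529 ms.
Propagation delays (d/s per hop): 0.0422886, 3.33333, 6.66667 ms; sum = 10.0423 ms.
Processing at 2 router(s): 2 × 2.9 ms = 5.8 ms.
End-to-end = 17.2 ms.

17.2 ms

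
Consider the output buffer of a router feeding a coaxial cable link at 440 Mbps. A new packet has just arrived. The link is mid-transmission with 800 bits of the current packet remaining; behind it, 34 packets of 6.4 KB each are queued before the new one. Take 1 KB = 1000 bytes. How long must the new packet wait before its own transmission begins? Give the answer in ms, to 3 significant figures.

3.96 ms

Each queued packet: L/R = 51200/440000000 = 0.116364 ms.
34 queued → 3.95636 ms.
Plus remaining 800 bits of current packet: 0.00181818 ms.
Queuing delay = 3.96 ms.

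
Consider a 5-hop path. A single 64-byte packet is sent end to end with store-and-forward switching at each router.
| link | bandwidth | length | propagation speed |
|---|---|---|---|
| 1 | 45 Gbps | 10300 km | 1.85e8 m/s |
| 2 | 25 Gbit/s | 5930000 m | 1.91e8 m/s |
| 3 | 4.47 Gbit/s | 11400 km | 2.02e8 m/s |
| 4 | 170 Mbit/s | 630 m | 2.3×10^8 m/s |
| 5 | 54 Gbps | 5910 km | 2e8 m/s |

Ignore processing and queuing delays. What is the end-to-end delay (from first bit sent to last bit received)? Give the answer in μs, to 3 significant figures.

173000 μs

L = 64 × 8 = 512 bits.
Transmission delays (L/R per hop): 0.0113778, 0.02048, 0.114541, 3.01176, 0.00948148 μs; sum = 3.16765 μs.
Propagation delays (d/s per hop): 55675.7, 31047.1, 56435.6, 2.73913, 29550 μs; sum = 172711 μs.
End-to-end = 173000 μs.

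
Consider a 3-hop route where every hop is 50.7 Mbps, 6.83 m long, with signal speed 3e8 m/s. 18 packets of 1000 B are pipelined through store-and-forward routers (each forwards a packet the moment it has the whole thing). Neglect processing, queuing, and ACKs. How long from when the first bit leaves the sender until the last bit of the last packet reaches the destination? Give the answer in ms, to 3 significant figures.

3.16 ms

Per-hop transmission t_tx = L/R = 8000/50700000 = 0.157791 ms.
Per-hop propagation t_prop = 6.83/300000000 = 2.27667e-05 ms.
Pipeline fill: first packet needs 3·t_tx to clear all hops; remaining 17 packets each add one t_tx.
Total = (3+18-1)·t_tx + 3·t_prop = 20·0.157791 + 3·2.27667e-05 = 3.16 ms.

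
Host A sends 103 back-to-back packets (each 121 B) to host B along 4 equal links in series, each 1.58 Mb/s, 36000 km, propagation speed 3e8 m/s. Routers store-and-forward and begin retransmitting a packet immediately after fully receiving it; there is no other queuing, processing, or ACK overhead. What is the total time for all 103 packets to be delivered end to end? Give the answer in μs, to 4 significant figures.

544900 μs

Per-hop transmission t_tx = L/R = 968/1580000 = 612.658 μs.
Per-hop propagation t_prop = 36000000/300000000 = 120000 μs.
Pipeline fill: first packet needs 4·t_tx to clear all hops; remaining 102 packets each add one t_tx.
Total = (4+103-1)·t_tx + 4·t_prop = 106·612.658 + 4·120000 = 544900 μs.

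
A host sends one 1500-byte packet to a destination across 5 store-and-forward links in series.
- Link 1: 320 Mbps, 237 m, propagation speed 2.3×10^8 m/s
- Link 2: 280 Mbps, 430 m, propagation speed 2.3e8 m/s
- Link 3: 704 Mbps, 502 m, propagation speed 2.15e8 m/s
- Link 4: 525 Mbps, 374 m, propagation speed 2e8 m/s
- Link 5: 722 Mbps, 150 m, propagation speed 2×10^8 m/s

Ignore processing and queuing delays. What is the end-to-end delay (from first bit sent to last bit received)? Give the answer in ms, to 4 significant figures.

0.1447 ms

L = 1500 × 8 = 12000 bits.
Transmission delays (L/R per hop): 0.0375, 0.0428571, 0.0170455, 0.0228571, 0.0166205 ms; sum = 0.13688 ms.
Propagation delays (d/s per hop): 0.00103043, 0.00186957, 0.00233488, 0.00187, 0.00075 ms; sum = 0.00785488 ms.
End-to-end = 0.1447 ms.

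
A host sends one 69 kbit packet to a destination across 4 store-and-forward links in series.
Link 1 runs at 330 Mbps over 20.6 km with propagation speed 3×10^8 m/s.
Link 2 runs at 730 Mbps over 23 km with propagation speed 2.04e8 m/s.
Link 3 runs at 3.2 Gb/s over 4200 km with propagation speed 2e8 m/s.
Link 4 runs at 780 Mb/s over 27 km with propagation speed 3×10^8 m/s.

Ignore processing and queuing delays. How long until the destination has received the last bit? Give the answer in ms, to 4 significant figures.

21.69 ms

L = 69000 bits.
Transmission delays (L/R per hop): 0.209091, 0.0945205, 0.0215625, 0.0884615 ms; sum = 0.413635 ms.
Propagation delays (d/s per hop): 0.0686667, 0.112745, 21, 0.09 ms; sum = 21.2714 ms.
End-to-end = 21.69 ms.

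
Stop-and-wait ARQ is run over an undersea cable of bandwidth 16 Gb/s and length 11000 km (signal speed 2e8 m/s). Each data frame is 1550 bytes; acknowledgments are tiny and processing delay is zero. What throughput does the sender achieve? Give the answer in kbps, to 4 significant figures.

t_tx = L/R = 12400/16000000000 = 7.75e-07 s.
t_prop = 11000000/200000000 = 0.055 s; RTT = 0.11 s.
Cycle = t_tx + RTT = 0.110001 s.
Throughput = L / cycle = 12400 / 0.110001 = 112.7 kbps.

112.7 kbps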